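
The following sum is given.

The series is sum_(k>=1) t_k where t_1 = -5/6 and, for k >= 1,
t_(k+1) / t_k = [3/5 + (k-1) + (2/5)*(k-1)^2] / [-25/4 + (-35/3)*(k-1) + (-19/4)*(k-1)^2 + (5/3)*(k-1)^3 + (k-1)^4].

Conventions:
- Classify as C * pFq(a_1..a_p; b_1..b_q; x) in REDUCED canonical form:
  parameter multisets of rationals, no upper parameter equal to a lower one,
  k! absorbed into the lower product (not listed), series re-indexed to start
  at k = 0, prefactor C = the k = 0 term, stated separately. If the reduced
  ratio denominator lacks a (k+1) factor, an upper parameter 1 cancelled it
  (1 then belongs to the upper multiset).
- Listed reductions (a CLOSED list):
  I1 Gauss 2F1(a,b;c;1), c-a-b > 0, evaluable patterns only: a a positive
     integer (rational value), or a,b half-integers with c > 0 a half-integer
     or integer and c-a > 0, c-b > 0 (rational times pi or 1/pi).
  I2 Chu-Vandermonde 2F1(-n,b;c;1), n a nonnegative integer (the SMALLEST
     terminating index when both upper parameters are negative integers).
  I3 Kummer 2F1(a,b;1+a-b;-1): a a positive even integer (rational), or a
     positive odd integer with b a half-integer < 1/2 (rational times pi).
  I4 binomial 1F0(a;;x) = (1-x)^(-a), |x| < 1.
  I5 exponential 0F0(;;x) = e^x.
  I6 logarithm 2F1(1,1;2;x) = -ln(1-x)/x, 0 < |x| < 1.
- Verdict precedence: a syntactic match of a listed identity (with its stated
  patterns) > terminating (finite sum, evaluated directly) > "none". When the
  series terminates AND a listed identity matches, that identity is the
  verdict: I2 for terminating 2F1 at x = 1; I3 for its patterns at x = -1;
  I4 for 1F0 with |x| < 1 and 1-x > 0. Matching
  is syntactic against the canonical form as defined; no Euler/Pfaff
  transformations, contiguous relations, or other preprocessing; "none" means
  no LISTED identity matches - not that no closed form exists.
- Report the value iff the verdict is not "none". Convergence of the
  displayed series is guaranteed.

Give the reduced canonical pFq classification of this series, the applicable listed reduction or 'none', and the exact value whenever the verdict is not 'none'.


Canonical form: C = -5/6 times 1F2 with upper {1}, lower {-5/2, 5/3}, x = 2/5. Verdict: none. No listed pattern accepts 1F2(1; -5/2, 5/3; 2/5).

The tell: t_0 = -5/6 here, and the ratio is unreduced: k + 3/2 divides both sides (C = -5/6).
Consecutive-term ratio: r(k) = (2/5) * (k+1) / [(k-5/2) (k+5/3) (k+1)] - rational in k, leading ratio (2/5); with t_0 = -5/6, classification follows.


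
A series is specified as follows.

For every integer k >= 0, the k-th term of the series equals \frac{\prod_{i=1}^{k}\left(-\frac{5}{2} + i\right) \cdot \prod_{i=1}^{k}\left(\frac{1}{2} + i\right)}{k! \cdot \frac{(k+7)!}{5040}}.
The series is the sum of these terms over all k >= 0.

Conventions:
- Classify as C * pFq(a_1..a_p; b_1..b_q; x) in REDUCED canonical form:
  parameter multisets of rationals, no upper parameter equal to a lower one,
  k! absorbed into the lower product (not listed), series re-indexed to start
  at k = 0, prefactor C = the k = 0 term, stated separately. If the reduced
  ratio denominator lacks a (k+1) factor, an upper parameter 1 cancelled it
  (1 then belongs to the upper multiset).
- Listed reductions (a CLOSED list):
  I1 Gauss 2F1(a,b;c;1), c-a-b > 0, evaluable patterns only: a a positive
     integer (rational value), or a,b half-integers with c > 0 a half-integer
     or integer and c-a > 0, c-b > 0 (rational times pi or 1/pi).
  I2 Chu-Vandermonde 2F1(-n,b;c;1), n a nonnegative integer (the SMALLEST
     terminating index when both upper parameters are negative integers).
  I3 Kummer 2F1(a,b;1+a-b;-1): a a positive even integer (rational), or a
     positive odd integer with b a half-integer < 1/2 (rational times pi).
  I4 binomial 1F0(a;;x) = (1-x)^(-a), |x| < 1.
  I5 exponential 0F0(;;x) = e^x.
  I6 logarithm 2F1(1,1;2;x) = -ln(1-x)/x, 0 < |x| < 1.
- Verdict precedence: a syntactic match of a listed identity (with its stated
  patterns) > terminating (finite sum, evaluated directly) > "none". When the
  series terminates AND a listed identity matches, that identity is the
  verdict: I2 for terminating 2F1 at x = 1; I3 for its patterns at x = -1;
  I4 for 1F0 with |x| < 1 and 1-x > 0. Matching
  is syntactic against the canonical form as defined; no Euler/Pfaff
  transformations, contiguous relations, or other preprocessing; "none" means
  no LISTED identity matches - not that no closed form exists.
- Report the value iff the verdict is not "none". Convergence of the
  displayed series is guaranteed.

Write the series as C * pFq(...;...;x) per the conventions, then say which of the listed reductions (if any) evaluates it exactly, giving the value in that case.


Classification (C = 1): 2F1 with upper {-\frac{3}{2}, \frac{3}{2}}, lower {8}, argument x = 1. Verdict: the half-integer Gauss pattern (I1) matches (x = 1; upper {-\frac{3}{2}, \frac{3}{2}} half-integers, c = 8 in the evaluable pattern). Hence: \frac{8388608}{3610035} / \pi.

Key observation: t_0 = 1 here, and the running product (C = 1, x = 1) telescopes to a rising factorial.
Ratio: r(k) = 1 * (k-\frac{3}{2}) (k+\frac{3}{2}) / [(k+8) (k+1)] - rational in k. x = 1; t_0 = 1; negate the roots.


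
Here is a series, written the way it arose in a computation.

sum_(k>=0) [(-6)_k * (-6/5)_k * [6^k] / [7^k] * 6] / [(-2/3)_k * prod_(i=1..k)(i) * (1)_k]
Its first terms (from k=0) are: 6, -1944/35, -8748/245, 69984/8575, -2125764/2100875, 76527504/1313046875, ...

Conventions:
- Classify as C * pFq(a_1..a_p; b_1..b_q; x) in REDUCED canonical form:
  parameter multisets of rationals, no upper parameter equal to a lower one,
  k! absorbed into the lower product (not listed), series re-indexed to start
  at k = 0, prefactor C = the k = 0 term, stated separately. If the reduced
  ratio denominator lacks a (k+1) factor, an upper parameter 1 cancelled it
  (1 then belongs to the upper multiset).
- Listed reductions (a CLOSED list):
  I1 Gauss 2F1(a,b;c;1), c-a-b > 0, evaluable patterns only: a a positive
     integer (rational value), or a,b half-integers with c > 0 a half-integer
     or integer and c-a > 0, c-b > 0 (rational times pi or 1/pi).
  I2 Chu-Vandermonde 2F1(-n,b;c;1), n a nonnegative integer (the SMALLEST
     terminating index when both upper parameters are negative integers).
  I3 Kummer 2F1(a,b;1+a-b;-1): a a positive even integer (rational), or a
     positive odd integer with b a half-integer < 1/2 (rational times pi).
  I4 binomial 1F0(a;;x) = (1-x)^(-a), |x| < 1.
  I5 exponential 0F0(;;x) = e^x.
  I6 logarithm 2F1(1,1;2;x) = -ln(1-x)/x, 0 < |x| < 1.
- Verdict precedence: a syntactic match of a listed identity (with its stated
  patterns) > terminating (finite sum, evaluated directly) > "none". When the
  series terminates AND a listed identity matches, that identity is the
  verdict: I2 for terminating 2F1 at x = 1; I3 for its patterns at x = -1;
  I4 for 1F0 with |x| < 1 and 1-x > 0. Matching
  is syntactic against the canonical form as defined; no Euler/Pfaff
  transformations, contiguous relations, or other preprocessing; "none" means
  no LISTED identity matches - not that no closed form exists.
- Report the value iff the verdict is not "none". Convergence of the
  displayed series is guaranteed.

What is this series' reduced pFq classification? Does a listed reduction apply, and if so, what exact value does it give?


Classification (C = 6): 2F2 with upper {-6, -6/5}, lower {-2/3, 1}, argument x = 6/7. Verdict: terminating - no listed pattern fits, but -6 in the upper list cuts the series at k = 6; direct evaluation. Value: -46625341978218/597436328125.

Key observation: x = (6/7) and the two geometric factors (C = 6) combine into one argument.
Adjacent-term ratio: r(k) = (6/7) * (k-6) (k-6/5) / [(k-2/3) (k+1) (k+1)] - rational in k. x = (6/7); t_0 = 6; negate the roots.


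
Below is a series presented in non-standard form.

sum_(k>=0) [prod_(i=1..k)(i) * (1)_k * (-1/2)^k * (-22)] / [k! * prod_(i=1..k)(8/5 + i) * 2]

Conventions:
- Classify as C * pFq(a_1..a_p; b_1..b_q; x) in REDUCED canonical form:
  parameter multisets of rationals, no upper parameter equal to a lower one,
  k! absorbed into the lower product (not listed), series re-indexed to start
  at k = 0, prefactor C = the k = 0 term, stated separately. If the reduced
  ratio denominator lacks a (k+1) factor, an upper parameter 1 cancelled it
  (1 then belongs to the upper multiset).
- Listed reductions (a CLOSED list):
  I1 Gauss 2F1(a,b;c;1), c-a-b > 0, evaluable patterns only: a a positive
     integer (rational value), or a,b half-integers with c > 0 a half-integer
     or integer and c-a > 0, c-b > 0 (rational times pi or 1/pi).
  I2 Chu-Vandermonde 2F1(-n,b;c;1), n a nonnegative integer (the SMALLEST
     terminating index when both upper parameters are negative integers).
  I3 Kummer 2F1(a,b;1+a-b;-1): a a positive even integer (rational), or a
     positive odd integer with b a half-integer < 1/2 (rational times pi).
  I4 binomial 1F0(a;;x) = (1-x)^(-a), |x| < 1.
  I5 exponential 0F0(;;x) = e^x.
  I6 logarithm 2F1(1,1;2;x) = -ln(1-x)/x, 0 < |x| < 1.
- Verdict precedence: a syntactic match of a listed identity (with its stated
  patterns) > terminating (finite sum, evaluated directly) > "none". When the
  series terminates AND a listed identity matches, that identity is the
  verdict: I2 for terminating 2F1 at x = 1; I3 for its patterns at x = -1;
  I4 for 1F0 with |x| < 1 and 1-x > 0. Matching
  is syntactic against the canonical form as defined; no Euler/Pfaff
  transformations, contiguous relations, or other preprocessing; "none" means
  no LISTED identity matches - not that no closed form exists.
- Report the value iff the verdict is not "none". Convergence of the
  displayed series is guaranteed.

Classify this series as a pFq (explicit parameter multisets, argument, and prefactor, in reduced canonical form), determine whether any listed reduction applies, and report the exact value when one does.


This is -11 * 2F1(1, 1; 13/5; -1/2) in reduced canonical form. Verdict: none here - no I1-I6 shape fits x = -1/2 with lower {13/5}.

Key observation: with t_0 = -11, the constant factors (C = -11) combine into one prefactor.
Ratio: r(k) = (-1/2) * (k+1) (k+1) / [(k+13/5) (k+1)] - rational in k. x = (-1/2); t_0 = -11; negate the roots.


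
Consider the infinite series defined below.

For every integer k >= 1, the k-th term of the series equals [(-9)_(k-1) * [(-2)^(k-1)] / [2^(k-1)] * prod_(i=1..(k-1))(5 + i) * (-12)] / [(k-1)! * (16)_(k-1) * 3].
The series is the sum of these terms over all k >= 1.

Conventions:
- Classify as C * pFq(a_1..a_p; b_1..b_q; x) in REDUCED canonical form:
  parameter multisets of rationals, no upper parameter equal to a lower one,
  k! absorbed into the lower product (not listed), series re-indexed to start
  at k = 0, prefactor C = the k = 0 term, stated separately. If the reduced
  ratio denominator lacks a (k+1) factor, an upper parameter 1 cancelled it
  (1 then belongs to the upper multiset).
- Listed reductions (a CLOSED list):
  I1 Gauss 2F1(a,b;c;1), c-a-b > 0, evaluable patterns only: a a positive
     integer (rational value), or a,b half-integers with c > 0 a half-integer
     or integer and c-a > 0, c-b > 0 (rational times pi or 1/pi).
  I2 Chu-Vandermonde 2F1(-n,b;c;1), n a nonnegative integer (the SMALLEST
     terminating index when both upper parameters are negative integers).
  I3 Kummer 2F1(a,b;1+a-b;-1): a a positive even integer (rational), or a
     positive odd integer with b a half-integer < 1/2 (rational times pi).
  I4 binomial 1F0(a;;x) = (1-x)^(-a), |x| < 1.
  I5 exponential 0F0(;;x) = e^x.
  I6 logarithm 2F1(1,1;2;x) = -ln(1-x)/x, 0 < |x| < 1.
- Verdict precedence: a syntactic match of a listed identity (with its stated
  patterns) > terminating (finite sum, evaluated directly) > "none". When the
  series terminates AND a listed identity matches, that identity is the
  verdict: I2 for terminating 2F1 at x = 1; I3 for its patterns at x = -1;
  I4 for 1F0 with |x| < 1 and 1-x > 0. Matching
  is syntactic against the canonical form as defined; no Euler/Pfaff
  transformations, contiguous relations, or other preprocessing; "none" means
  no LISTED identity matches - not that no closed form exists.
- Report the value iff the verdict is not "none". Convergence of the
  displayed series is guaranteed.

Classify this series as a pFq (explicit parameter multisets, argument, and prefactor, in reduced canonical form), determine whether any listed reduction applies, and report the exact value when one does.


Key observation: x = (-1) and the constant factors (C = -4) combine into one prefactor.
Step ratio: r(k) = (-1) * (k-9) (k+6) / [(k+16) (k+1)] - rational in k, leading ratio (-1); with t_0 = -4, classification follows.

At argument -1: a 2F1 with upper {-9, 6}, lower {16}, scaled by C = -4. Verdict: the Kummer evaluation I3 applies (x = -1; c = 16 equals 1+a-b for upper {-9, 6}: listed pattern). Exact value: -91.


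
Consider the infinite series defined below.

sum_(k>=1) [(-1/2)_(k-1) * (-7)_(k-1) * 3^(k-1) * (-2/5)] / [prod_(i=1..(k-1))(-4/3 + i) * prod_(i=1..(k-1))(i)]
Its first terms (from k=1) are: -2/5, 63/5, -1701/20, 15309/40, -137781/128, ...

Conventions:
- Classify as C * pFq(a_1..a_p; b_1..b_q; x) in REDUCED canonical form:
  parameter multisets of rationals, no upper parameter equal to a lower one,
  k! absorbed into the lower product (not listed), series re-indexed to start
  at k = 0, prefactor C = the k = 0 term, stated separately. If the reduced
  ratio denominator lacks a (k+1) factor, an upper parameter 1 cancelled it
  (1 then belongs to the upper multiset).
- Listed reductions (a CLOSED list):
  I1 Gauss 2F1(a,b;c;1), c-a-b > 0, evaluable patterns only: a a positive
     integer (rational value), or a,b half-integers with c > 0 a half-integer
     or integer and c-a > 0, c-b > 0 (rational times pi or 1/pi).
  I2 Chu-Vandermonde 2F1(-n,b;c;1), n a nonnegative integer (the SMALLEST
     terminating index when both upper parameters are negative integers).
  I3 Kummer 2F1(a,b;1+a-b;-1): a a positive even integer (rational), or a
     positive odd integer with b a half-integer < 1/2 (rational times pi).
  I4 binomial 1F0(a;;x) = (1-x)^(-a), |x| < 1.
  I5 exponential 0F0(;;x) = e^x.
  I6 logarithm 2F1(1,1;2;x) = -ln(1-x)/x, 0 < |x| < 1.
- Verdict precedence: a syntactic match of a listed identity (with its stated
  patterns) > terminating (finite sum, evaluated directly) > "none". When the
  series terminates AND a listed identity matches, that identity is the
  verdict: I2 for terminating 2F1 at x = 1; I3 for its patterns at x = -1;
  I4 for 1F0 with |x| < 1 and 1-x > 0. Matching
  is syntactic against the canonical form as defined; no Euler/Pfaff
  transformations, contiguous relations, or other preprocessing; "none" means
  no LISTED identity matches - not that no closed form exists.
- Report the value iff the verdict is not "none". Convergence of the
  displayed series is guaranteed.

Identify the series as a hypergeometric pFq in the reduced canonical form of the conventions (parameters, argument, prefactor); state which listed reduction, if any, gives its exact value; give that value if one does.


Prefactor -2/5, argument 3: 2F1 with upper {-7, -1/2} over lower {-1/3}. Verdict: terminating. With -7 upstairs the series is a 8-term polynomial sum; evaluated term by term. Exact value: 79194431/1914880.

Structural cue: x = 3 and the lower running product (C = -2/5, x = 3) is a rising factorial.
Term ratio: r(k) = 3 * (k-7) (k-1/2) / [(k-1/3) (k+1)] ; factor over Q: parameters, x = 3, and C = -2/5.


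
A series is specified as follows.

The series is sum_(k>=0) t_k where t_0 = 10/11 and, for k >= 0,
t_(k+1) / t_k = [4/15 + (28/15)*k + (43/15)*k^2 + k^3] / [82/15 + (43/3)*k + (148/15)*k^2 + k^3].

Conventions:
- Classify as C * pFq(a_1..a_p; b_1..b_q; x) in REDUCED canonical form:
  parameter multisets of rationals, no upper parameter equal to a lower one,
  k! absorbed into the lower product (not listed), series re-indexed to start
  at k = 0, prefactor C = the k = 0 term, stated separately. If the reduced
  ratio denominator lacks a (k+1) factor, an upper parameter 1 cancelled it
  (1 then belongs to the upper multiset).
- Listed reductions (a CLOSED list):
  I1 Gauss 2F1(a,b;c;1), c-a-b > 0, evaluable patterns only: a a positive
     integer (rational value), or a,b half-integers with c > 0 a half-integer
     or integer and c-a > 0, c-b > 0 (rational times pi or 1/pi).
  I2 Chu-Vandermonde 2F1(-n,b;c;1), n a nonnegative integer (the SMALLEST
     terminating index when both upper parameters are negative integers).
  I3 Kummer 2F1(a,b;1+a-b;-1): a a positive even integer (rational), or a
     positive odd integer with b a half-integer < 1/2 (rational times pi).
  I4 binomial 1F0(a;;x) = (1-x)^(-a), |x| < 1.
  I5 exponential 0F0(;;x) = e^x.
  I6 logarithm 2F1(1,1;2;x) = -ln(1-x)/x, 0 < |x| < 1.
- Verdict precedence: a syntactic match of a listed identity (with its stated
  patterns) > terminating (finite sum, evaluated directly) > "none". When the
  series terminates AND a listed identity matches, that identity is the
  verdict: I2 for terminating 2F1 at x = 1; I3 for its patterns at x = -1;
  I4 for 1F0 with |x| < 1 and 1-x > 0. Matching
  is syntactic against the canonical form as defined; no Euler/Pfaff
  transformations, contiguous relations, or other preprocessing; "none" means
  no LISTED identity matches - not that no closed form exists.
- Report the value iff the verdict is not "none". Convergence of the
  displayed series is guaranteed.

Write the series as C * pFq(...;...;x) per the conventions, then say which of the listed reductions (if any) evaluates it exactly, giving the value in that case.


The series (x = 1) is 2F1: upper {1/5, 2}, lower {41/5}, prefactor 10/11. Verdict: Gauss (I1, integer-parameter pattern) applies (x = 1: the Gamma ratio telescopes since c-a-b = 6 > 0 and a = 2 in Z>0). Sum: 372/385.

Key step: x = 1 and the ratio is unreduced: k + 2/3 divides both sides (prefactor 10/11).
Term ratio: r(k) = 1 * (k+1/5) (k+2) / [(k+41/5) (k+1)] ; factor over Q: parameters, x = 1, and C = 10/11.


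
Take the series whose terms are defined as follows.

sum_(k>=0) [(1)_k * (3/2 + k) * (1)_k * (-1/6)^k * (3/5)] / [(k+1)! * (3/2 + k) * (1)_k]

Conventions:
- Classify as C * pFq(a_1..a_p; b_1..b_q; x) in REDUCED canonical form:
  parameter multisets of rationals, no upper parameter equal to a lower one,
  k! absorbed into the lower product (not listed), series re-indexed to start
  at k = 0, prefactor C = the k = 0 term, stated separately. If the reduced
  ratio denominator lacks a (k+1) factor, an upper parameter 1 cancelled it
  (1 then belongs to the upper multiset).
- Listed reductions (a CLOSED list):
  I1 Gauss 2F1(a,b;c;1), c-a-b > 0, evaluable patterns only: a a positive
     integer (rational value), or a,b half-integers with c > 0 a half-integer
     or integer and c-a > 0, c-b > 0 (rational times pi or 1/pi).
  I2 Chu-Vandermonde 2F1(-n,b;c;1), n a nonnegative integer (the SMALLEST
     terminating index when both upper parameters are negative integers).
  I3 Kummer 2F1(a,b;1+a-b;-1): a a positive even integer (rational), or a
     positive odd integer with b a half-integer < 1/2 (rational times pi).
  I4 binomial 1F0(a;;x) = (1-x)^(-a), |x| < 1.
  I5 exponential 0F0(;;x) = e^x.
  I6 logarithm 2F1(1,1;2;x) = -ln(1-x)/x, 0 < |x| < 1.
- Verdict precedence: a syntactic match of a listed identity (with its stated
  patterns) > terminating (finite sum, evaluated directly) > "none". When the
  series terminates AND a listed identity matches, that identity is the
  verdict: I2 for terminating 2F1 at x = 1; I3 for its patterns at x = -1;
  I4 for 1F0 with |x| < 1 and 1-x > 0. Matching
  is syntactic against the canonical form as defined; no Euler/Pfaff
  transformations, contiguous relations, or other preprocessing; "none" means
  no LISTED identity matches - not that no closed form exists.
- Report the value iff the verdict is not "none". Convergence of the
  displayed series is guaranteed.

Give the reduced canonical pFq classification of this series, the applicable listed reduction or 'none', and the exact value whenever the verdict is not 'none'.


Classification (C = 3/5): 2F1 with upper {1, 1}, lower {2}, argument x = -1/6. Verdict: this is the logarithmic series (I6) (the logarithm: parameters (1,1;2), x = -1/6). Sum: (18/5) * ln(7/6).

Structural cue: from the first term 3/5: the denominator's factorial ratio (C = 3/5) is a lower Pochhammer.
Consecutive-term ratio: r(k) = (-1/6) * (k+1) (k+1) / [(k+2) (k+1)] - poly over poly, x = (-1/6) from leading terms; C = 3/5 at k = 0.


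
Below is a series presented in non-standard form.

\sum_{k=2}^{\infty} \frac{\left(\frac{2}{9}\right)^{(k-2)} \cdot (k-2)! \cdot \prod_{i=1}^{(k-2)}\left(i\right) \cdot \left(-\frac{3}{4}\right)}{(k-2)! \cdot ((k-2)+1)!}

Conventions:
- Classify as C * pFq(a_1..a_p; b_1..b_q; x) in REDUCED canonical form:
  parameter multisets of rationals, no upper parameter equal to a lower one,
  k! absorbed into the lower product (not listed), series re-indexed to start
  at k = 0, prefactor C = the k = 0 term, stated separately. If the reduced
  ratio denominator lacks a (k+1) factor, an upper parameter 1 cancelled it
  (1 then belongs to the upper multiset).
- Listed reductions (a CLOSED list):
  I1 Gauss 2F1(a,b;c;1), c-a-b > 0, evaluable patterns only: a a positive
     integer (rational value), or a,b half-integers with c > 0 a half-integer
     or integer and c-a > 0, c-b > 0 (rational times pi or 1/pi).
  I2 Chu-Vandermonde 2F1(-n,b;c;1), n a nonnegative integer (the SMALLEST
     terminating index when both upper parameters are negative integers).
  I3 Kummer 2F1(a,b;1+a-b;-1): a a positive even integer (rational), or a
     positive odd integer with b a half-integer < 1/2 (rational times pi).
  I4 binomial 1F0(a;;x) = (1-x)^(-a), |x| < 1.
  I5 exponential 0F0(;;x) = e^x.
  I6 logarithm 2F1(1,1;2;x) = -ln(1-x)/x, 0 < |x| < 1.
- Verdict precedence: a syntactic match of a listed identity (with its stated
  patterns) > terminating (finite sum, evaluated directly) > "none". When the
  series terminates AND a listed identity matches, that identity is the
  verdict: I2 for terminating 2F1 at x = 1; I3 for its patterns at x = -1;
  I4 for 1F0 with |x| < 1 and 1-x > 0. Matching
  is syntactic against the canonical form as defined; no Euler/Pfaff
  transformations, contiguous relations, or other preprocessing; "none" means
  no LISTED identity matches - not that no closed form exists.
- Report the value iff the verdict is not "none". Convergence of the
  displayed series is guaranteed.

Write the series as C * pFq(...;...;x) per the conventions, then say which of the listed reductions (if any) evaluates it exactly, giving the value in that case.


First insight: t_0 being -\frac{3}{4}, the factorial ratio (C = -3/4) (k+a-1)!/(a-1)! is a rising factorial (a)_k.
Term ratio: r(k) = \frac{2}{9} * (k+1) (k+1) / [(k+2) (k+1)] - rational in k, leading ratio \frac{2}{9}; with t_0 = -\frac{3}{4}, classification follows.

Prefactor -\frac{3}{4}, argument \frac{2}{9}: 2F1 with upper {1, 1} over lower {2}. Verdict (x = \frac{2}{9}): the I6 logarithm reduction applies (the logarithm: parameters (1,1;2), x = \frac{2}{9}). Its exact value is \frac{27}{8} \cdot \ln\left(\frac{7}{9}\right).


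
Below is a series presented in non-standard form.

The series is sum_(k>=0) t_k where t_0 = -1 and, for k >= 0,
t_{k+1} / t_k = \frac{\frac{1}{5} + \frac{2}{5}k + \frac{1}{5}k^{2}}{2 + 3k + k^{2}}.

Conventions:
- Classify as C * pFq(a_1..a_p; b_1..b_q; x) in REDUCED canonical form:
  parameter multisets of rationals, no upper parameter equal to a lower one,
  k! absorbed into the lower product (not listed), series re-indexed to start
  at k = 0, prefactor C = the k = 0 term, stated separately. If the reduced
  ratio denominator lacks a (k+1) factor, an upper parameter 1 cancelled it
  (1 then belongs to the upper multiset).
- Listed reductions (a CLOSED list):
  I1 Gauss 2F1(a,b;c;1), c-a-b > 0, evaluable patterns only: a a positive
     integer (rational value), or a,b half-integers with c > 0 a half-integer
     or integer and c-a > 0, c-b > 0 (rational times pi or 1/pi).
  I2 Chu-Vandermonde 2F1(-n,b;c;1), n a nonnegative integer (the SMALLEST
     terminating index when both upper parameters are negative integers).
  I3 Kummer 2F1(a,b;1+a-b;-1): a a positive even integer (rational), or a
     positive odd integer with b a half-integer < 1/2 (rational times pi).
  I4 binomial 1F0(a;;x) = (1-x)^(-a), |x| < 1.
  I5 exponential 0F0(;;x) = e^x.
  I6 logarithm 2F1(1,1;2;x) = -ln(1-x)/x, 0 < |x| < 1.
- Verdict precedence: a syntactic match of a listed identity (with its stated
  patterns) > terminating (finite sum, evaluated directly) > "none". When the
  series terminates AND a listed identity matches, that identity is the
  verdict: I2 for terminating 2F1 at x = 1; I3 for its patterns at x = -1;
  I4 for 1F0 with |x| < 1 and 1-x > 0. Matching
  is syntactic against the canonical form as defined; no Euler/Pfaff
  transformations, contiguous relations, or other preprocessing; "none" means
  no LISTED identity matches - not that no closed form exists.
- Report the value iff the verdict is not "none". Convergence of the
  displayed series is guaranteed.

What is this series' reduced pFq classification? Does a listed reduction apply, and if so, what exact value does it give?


This is -1 * 2F1(1, 1; 2; \frac{1}{5}) in reduced canonical form. Verdict: the logarithmic series (I6) matches (the logarithm: parameters (1,1;2), x = \frac{1}{5}). Hence: 5 \cdot \ln\left(\frac{4}{5}\right).

Key step: from the first term -1: roots of the ratio polynomials (C = -1) are the negated parameters.
Ratio: r(k) = \frac{1}{5} * (k+1) (k+1) / [(k+2) (k+1)] - poly over poly, x = \frac{1}{5} from leading terms; C = -1 at k = 0.


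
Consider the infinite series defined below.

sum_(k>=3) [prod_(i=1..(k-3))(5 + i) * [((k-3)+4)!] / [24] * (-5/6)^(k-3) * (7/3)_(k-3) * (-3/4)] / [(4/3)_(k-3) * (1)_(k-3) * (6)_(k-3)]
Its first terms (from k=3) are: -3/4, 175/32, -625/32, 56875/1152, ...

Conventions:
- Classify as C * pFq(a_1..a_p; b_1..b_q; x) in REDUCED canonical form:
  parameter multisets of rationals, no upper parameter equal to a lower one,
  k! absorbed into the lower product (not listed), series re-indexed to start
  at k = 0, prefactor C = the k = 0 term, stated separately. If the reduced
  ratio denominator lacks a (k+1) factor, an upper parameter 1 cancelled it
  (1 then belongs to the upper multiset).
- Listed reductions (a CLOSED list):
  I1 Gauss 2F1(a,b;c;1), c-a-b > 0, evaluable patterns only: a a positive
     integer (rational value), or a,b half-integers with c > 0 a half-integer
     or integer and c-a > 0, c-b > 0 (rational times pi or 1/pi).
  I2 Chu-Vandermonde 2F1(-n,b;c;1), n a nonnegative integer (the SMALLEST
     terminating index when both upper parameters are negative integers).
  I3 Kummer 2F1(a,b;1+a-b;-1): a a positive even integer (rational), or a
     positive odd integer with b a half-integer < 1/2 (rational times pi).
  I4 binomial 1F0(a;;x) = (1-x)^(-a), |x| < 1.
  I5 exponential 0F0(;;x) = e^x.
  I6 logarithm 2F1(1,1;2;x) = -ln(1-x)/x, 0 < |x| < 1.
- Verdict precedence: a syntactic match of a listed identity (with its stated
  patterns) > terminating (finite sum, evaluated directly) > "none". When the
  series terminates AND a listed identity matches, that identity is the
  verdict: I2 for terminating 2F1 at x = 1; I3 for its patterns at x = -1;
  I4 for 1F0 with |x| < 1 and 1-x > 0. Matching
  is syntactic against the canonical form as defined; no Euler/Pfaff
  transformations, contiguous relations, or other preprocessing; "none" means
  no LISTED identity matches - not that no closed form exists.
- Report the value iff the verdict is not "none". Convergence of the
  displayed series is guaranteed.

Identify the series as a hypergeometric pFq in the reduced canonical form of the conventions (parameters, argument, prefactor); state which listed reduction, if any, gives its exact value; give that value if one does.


Key observation: from the first term -3/4: (1)_k (C = -3/4, x = -5/6) is k! itself.
Step ratio: r(k) = (-5/6) * (k+7/3) (k+5) / [(k+4/3) (k+1)] - rational in k, leading ratio (-5/6); with t_0 = -3/4, classification follows.

Reduced: x = -5/6, 2F1, upper = {7/3, 5}, lower = {4/3}, C = -3/4. Verdict: none here - no I1-I6 shape fits x = -5/6 with lower {4/3}.


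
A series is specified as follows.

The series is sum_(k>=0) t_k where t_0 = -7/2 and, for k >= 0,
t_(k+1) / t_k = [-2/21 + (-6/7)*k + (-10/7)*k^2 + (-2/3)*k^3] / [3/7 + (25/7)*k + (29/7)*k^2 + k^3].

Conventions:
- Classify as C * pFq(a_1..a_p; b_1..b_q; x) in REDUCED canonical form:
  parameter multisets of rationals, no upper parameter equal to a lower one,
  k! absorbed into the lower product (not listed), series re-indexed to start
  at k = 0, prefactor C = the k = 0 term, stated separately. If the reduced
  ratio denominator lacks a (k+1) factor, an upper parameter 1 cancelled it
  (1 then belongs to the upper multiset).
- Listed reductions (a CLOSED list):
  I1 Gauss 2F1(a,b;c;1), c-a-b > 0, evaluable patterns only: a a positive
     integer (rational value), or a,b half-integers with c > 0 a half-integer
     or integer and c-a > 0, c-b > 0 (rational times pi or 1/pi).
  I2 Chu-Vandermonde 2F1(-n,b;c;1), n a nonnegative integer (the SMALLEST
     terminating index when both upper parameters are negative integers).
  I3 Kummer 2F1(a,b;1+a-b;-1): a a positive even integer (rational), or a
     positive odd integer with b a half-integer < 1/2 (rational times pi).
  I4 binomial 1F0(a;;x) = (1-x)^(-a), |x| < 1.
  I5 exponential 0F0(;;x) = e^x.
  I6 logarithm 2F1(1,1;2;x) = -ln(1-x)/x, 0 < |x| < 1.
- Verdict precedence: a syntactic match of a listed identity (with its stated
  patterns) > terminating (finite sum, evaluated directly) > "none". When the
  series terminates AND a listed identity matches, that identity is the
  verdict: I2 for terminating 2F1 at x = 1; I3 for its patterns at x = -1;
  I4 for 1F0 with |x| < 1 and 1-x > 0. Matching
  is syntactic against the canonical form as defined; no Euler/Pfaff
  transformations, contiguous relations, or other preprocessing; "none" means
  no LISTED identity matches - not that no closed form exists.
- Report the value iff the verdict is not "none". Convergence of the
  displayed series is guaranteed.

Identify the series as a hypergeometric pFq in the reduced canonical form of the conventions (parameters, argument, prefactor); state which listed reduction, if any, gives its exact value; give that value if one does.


At argument -2/3: a 2F1 with upper {1, 1}, lower {3}, scaled by C = -7/2. Verdict: none. Every listed pattern misses the 2F1 form at -2/3, upper {1, 1}.

Structural cue: t_0 = -7/2 here, and the expanded ratio factors over Q; C = -7/2, roots give parameters.
Consecutive-term ratio: r(k) = (-2/3) * (k+1) (k+1) / [(k+3) (k+1)] - rational in k, leading ratio (-2/3); with t_0 = -7/2, classification follows.


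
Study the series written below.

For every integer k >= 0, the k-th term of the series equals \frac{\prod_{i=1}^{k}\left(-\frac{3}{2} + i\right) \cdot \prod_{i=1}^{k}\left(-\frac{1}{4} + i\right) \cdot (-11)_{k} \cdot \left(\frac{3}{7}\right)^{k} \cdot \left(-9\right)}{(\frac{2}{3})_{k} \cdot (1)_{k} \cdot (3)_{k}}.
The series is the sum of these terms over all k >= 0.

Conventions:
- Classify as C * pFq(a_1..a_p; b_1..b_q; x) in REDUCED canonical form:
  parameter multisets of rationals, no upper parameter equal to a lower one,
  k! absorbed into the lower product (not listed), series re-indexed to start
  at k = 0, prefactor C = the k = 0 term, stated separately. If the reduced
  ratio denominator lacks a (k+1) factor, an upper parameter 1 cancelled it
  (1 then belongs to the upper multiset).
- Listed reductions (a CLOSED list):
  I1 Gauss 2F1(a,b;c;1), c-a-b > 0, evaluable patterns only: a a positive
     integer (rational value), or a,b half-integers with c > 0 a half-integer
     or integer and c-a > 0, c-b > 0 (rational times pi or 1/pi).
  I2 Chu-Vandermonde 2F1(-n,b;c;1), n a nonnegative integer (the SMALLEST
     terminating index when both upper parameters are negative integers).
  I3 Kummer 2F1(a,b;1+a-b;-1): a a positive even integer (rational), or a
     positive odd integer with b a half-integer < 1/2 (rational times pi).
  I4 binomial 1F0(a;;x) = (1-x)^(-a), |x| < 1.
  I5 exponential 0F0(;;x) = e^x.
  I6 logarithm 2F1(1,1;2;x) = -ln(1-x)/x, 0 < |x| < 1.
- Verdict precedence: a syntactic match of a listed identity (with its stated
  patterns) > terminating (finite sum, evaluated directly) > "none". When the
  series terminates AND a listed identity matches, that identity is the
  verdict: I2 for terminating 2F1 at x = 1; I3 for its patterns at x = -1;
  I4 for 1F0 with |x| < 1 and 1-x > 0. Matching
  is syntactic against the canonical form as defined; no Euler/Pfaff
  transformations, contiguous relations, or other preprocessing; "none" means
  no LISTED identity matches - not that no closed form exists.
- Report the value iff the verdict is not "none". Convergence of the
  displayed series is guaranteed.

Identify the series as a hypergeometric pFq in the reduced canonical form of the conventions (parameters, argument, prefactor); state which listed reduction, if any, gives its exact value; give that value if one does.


At argument \frac{3}{7}: a 3F2 with upper {-11, -\frac{1}{2}, \frac{3}{4}}, lower {\frac{2}{3}, 3}, scaled by C = -9. Verdict: terminating at k = 11: the factor (-11)_k kills every later term; summing the 12 survivors is exact. Value: -\frac{385380398408718645187813039059}{25086905003437180796671098880}.

First insight: t_0 being -9, the running product (prefactor -9) telescopes to a rising factorial.
Step ratio: r(k) = \frac{3}{7} * (k-11) (k-\frac{1}{2}) (k+\frac{3}{4}) / [(k+\frac{2}{3}) (k+3) (k+1)] - rational; roots negated = parameters, x = \frac{3}{7}, C = -9.


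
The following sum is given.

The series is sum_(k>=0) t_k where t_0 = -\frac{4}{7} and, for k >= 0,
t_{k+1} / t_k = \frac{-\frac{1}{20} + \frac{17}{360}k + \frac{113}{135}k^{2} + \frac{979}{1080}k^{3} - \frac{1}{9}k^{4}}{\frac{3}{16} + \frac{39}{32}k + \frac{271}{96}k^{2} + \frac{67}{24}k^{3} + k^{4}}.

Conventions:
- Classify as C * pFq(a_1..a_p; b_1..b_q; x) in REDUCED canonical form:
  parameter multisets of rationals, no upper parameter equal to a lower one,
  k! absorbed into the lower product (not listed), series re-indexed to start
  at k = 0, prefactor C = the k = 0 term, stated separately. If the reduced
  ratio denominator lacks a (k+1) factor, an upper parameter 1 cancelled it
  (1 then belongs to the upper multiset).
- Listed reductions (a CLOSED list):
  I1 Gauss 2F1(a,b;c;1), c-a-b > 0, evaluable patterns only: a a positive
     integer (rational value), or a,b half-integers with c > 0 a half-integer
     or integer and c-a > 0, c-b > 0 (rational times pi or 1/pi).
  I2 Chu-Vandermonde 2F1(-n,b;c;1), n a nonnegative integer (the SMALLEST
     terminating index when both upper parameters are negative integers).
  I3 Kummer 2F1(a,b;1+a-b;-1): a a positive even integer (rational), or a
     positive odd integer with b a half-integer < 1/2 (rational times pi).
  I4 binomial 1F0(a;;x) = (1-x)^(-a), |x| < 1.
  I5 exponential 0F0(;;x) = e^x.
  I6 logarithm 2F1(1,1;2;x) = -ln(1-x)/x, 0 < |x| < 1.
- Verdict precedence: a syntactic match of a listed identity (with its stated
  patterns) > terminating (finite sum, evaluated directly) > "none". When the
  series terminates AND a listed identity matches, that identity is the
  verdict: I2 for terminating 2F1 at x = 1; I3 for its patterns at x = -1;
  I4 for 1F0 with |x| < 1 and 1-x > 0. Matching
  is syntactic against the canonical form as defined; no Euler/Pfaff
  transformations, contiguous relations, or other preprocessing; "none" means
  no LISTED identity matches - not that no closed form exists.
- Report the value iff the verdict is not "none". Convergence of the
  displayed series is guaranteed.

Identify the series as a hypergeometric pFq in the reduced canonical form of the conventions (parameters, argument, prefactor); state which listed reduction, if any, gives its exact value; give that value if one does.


Reduced: x = -\frac{1}{9}, 2F1, upper = {-9, -\frac{1}{5}}, lower = {\frac{3}{4}}, C = -\frac{4}{7}. Verdict: terminating - upper parameter -9 makes this a finite sum (last index 9), evaluated exactly. Exact value: -\frac{8333931185492535429148}{21809825078045361328125}.

Key step: x = -\frac{1}{9} and roots of the ratio polynomials (prefactor -4/7) are the negated parameters.
Step ratio: r(k) = -\frac{1}{9} * (k-9) (k-\frac{1}{5}) / [(k+\frac{3}{4}) (k+1)] - rational; roots negated = parameters, x = -\frac{1}{9}, C = -\frac{4}{7}.


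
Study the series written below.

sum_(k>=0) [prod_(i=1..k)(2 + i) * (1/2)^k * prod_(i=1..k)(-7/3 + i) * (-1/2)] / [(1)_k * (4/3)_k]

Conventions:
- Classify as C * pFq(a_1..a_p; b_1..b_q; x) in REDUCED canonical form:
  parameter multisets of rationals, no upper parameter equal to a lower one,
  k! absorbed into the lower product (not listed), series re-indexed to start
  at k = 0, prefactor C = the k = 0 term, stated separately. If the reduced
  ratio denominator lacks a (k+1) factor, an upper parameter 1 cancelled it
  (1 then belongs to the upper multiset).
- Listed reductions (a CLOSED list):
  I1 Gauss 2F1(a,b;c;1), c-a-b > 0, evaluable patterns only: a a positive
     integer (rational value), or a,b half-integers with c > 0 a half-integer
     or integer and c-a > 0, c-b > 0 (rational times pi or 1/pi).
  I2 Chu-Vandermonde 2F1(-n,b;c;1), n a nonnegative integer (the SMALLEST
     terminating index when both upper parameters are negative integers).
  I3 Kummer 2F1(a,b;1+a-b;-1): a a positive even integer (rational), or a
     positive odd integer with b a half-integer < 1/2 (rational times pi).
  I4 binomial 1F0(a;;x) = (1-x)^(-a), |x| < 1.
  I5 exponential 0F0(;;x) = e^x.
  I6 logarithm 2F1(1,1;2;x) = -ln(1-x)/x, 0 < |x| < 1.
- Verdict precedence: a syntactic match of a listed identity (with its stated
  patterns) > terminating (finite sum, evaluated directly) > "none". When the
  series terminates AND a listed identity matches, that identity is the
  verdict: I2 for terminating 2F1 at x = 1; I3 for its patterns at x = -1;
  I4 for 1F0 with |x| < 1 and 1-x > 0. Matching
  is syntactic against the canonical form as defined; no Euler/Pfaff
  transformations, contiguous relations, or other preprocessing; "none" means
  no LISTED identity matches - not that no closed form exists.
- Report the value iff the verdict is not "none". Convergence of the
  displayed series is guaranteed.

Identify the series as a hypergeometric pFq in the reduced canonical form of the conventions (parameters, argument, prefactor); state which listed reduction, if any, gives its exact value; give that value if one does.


Classification (C = -1/2): 2F1 with upper {-4/3, 3}, lower {4/3}, argument x = 1/2. Verdict: none. A 2F1 with upper {-4/3, 3} fits none of I1-I6 at x = 1/2; the sum runs forever.

Key step: with t_0 = -1/2, the running product (C = -1/2, x = 1/2) telescopes to a rising factorial.
Step ratio: r(k) = (1/2) * (k-4/3) (k+3) / [(k+4/3) (k+1)] - rational in k. x = (1/2); t_0 = -1/2; negate the roots.


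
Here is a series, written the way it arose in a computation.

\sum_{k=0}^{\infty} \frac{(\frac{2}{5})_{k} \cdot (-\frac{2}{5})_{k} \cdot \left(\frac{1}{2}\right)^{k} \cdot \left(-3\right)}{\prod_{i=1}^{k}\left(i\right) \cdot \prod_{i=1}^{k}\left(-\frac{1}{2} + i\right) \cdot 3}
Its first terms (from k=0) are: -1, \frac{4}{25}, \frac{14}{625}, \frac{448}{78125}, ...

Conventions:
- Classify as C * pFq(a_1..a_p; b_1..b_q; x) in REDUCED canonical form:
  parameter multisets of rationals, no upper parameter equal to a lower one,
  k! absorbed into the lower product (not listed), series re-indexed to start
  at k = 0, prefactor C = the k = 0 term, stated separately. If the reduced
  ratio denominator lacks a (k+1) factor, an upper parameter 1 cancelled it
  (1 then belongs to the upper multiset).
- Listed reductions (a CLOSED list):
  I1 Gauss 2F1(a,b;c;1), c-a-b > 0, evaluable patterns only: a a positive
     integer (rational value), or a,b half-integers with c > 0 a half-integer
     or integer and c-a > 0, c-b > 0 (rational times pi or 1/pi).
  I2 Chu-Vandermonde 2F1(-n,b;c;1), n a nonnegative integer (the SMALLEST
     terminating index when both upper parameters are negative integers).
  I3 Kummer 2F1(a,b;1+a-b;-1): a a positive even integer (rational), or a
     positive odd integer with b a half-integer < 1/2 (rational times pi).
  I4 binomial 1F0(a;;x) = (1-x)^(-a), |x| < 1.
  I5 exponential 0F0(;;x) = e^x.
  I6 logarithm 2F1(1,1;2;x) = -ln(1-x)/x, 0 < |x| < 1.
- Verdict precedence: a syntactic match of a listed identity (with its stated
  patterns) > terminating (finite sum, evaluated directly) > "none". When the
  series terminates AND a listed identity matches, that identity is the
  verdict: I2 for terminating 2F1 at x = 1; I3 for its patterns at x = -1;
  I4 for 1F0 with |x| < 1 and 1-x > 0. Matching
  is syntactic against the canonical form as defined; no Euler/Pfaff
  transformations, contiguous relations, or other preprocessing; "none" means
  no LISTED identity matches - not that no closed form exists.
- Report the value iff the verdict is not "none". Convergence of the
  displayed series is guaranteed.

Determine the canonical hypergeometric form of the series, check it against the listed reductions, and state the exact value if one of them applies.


x = \frac{1}{2} here; the reduced form reads 2F1, upper {-\frac{2}{5}, \frac{2}{5}}, lower {\frac{1}{2}}, C = -1. Verdict: none (x = \frac{1}{2}): each listed identity misses the multisets {-\frac{2}{5}, \frac{2}{5}} ; {\frac{1}{2}}.

The tell: x = \frac{1}{2} and the constant factors (C = -1) combine into one prefactor.
Step ratio: r(k) = \frac{1}{2} * (k-\frac{2}{5}) (k+\frac{2}{5}) / [(k+\frac{1}{2}) (k+1)] - rational in k, leading ratio \frac{1}{2}; with t_0 = -1, classification follows.
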